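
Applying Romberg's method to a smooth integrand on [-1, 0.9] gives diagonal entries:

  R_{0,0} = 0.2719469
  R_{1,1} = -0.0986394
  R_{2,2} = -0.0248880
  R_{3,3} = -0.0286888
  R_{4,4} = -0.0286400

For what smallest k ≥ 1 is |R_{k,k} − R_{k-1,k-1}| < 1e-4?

k = 4

|R_{1,1} − R_{0,0}| = 0.3705863 ≥ 1e-4
|R_{2,2} − R_{1,1}| = 0.0737514 ≥ 1e-4
|R_{3,3} − R_{2,2}| = 0.0038008 ≥ 1e-4
|R_{4,4} − R_{3,3}| = 0.0000488 < 1e-4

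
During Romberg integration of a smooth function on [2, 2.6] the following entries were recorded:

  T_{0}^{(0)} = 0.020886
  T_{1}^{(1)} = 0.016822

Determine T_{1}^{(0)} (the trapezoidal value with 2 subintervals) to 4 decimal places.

0.0178

From T_{1}^{(1)} = (4·T_{1}^{(0)} − T_{0}^{(0)})/3, solve for T_{1}^{(0)}:
4·T_{1}^{(0)} = 3·0.016822 + 0.020886 = 0.071352
T_{1}^{(0)} = 0.017838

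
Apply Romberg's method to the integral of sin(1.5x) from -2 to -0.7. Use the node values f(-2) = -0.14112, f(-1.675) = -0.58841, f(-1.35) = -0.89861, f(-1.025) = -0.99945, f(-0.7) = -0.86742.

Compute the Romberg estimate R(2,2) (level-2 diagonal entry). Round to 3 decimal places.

R(0,0) (trapezoid, 1 panel, h=1.3000): -0.65555
R(1,0) (trapezoid, 2 panels, h=0.6500): -0.91187
R(2,0) (trapezoid, 4 panels, h=0.3250): -0.97199
R(1,1) = -0.91187 + (-0.91187 − (-0.65555))/3 = -0.99731
R(2,1) = -0.97199 + (-0.97199 − (-0.91187))/3 = -0.99203
R(2,2) = -0.99203 + (-0.99203 − (-0.99731))/15 = -0.99168

-0.992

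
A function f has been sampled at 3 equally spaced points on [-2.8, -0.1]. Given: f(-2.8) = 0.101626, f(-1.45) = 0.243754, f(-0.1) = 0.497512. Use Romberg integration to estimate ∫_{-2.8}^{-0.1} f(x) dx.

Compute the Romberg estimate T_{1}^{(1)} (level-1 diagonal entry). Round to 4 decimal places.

0.7084

T_{0}^{(0)} (trapezoid, 1 panel, h=2.7000): 0.808836
T_{1}^{(0)} (trapezoid, 2 panels, h=1.3500): 0.733486
T_{1}^{(1)} = 0.733486 + (0.733486 − 0.808836)/3 = 0.708369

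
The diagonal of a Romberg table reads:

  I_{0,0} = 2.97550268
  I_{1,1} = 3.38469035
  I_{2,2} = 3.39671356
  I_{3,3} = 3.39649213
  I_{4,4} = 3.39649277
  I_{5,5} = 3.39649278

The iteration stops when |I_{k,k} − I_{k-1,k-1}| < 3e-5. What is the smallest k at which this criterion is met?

k = 4

|I_{1,1} − I_{0,0}| = 0.40918767 ≥ 3e-5
|I_{2,2} − I_{1,1}| = 0.01202321 ≥ 3e-5
|I_{3,3} − I_{2,2}| = 0.00022143 ≥ 3e-5
|I_{4,4} − I_{3,3}| = 0.00000064 < 3e-5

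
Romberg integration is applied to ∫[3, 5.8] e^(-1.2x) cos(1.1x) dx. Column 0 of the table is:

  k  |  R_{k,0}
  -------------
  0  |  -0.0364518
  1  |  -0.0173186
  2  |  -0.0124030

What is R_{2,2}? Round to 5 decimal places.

Richardson extrapolation on the trapezoidal column (denominator 4−1=3):
R_{1,1} = -0.0173186 + (-0.0173186 − (-0.0364518))/3 = -0.0109409
R_{2,1} = (4·(-0.0124030) − (-0.0173186)) / 3 = -0.0107645
R_{2,2} = (16·(-0.0107645) − (-0.0109409)) / 15 = -0.0107527

-0.01075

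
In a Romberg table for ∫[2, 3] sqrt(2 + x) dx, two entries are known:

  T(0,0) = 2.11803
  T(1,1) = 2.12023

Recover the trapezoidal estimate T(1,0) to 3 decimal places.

From T(1,1) = (4·T(1,0) − T(0,0))/3, solve for T(1,0):
4·T(1,0) = 3·2.12023 + 2.11803 = 8.47872
T(1,0) = 2.11968

2.120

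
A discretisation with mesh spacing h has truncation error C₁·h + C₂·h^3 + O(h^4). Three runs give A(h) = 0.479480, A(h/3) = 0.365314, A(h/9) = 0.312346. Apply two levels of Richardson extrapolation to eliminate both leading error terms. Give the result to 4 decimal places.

0.2850

First eliminate the h term (factor 3^1 = 3):
  B₁ = (3·0.365314 − 0.479480)/2 = 0.308231
  B₂ = (3·0.312346 − 0.365314)/2 = 0.285862
Then eliminate the h^3 term (factor 3^3 = 27):
  (27·0.285862 − 0.308231)/26 = 0.285002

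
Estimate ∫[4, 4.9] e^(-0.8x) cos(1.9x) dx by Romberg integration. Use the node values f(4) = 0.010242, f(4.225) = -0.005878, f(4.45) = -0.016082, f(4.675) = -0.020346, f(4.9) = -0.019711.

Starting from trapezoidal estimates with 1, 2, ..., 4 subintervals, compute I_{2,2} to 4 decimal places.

-0.0110

I_{0,0} (trapezoid, 1 panel, h=0.9000): -0.004261
I_{1,0} (trapezoid, 2 panels, h=0.4500): -0.009367
I_{2,0} (trapezoid, 4 panels, h=0.2250): -0.010584
I_{1,1} = -0.009367 + (-0.009367 − (-0.004261))/3 = -0.011069
I_{2,1} = -0.010584 + (-0.010584 − (-0.009367))/3 = -0.010990
I_{2,2} = -0.010990 + (-0.010990 − (-0.011069))/15 = -0.010985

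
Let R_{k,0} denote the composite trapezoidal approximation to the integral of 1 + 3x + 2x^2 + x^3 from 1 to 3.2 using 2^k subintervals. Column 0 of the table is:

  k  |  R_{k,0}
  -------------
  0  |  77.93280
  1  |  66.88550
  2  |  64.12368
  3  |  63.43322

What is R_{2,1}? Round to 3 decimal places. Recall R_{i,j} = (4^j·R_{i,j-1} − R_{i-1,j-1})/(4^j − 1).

Richardson extrapolation on the trapezoidal column (denominator 4−1=3):
R_{2,1} = (4·64.12368 − 66.88550) / 3 = 63.20307

63.203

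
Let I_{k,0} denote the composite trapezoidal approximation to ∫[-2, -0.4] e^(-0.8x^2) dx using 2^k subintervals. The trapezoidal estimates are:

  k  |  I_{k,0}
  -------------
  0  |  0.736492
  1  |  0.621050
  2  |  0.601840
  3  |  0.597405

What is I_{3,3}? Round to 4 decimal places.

I_{1,1} = (4·0.621050 − 0.736492) / 3 = 0.582569
I_{2,1} = 0.601840 + (0.601840 − 0.621050)/3 = 0.595437
I_{3,1} = 0.597405 + (0.597405 − 0.601840)/3 = 0.595927
I_{2,2} = 0.595437 + (0.595437 − 0.582569)/15 = 0.596295
I_{3,2} = 0.595927 + (0.595927 − 0.595437)/15 = 0.595960
I_{3,3} = (64·0.595960 − 0.596295) / 63 = 0.595955

0.5960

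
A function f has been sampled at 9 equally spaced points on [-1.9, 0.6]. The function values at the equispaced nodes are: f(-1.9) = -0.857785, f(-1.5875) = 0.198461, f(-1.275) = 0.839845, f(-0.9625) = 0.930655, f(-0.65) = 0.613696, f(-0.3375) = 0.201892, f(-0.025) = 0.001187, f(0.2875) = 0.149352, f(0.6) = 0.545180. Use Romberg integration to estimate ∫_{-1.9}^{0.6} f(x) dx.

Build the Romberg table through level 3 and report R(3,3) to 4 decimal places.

0.8870

R(0,0) (trapezoid, 1 panel, h=2.5000): -0.390756
R(1,0) (trapezoid, 2 panels, h=1.2500): 0.571742
R(2,0) (trapezoid, 4 panels, h=0.6250): 0.811516
R(3,0) (trapezoid, 8 panels, h=0.3125): 0.868370
R(1,1) = 0.571742 + (0.571742 − (-0.390756))/3 = 0.892575
R(2,1) = 0.811516 + (0.811516 − 0.571742)/3 = 0.891441
R(3,1) = 0.868370 + (0.868370 − 0.811516)/3 = 0.887321
R(2,2) = 0.891441 + (0.891441 − 0.892575)/15 = 0.891365
R(3,2) = 0.887321 + (0.887321 − 0.891441)/15 = 0.887046
R(3,3) = 0.887046 + (0.887046 − 0.891365)/63 = 0.886977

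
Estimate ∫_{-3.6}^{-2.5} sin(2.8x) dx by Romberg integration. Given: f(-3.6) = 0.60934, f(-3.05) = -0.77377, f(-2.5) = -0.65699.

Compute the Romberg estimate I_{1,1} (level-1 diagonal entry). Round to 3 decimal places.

I_{0,0} (trapezoid, 1 panel, h=1.1000): -0.02621
I_{1,0} (trapezoid, 2 panels, h=0.5500): -0.43868
I_{1,1} = -0.43868 + (-0.43868 − (-0.02621))/3 = -0.57617

-0.576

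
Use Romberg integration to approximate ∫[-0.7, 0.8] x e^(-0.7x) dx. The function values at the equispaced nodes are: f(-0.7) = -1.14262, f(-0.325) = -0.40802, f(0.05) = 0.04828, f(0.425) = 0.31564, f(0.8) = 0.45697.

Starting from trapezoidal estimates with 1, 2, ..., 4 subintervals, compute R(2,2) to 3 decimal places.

-0.120

R(0,0) (trapezoid, 1 panel, h=1.5000): -0.51424
R(1,0) (trapezoid, 2 panels, h=0.7500): -0.22091
R(2,0) (trapezoid, 4 panels, h=0.3750): -0.14510
R(1,1) = -0.22091 + (-0.22091 − (-0.51424))/3 = -0.12313
R(2,1) = -0.14510 + (-0.14510 − (-0.22091))/3 = -0.11983
R(2,2) = -0.11983 + (-0.11983 − (-0.12313))/15 = -0.11961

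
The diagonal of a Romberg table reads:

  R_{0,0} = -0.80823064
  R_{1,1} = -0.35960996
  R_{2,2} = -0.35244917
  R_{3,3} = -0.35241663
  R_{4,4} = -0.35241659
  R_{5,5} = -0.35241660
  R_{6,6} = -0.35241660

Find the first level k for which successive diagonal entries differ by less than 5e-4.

k = 3

|R_{1,1} − R_{0,0}| = 0.44862068 ≥ 5e-4
|R_{2,2} − R_{1,1}| = 0.00716079 ≥ 5e-4
|R_{3,3} − R_{2,2}| = 0.00003254 < 5e-4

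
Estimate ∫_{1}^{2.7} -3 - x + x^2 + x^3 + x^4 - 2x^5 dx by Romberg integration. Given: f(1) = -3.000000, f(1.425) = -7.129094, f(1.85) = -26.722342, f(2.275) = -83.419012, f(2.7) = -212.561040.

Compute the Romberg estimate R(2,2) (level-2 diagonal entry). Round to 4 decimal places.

-89.2903

R(0,0) (trapezoid, 1 panel, h=1.7000): -183.226884
R(1,0) (trapezoid, 2 panels, h=0.8500): -114.327433
R(2,0) (trapezoid, 4 panels, h=0.4250): -95.646661
R(1,1) = -114.327433 + (-114.327433 − (-183.226884))/3 = -91.360949
R(2,1) = -95.646661 + (-95.646661 − (-114.327433))/3 = -89.419737
R(2,2) = -89.419737 + (-89.419737 − (-91.360949))/15 = -89.290323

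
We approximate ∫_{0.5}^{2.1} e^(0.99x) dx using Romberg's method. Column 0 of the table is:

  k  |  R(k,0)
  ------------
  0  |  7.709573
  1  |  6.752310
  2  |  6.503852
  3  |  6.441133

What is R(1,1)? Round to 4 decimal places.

6.4332

R(1,1) = 6.752310 + (6.752310 − 7.709573)/3 = 6.433222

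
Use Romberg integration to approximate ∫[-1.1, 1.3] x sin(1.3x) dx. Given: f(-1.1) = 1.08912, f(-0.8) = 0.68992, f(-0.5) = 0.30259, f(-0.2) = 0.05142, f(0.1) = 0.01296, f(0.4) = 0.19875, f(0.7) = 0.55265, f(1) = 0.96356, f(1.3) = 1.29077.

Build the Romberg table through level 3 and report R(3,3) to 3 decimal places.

R(0,0) (trapezoid, 1 panel, h=2.4000): 2.85587
R(1,0) (trapezoid, 2 panels, h=1.2000): 1.44349
R(2,0) (trapezoid, 4 panels, h=0.6000): 1.23489
R(3,0) (trapezoid, 8 panels, h=0.3000): 1.18854
R(1,1) = 1.44349 + (1.44349 − 2.85587)/3 = 0.97270
R(2,1) = 1.23489 + (1.23489 − 1.44349)/3 = 1.16536
R(3,1) = 1.18854 + (1.18854 − 1.23489)/3 = 1.17309
R(2,2) = 1.16536 + (1.16536 − 0.97270)/15 = 1.17820
R(3,2) = 1.17309 + (1.17309 − 1.16536)/15 = 1.17361
R(3,3) = 1.17361 + (1.17361 − 1.17820)/63 = 1.17354

1.174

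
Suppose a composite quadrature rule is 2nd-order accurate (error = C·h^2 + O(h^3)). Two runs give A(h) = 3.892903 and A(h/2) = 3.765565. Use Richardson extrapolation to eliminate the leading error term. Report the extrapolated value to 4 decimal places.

Extrapolated value = (4·A(h/2) − A(h)) / (4 − 1)
= (4·3.765565 − 3.892903) / 3
= 11.169357 / 3 = 3.723119

3.7231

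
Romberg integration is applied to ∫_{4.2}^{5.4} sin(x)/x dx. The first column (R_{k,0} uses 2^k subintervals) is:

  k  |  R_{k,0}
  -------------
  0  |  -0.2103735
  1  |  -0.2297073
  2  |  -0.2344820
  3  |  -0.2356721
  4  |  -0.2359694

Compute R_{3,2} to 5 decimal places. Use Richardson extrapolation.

-0.23607

Richardson extrapolation on the trapezoidal column (denominator 4−1=3):
R_{2,1} = -0.2344820 + (-0.2344820 − (-0.2297073))/3 = -0.2360736
R_{3,1} = -0.2356721 + (-0.2356721 − (-0.2344820))/3 = -0.2360688
R_{3,2} = -0.2360688 + (-0.2360688 − (-0.2360736))/15 = -0.2360685
(Column j=1 coincides with Simpson's rule on the same nodes.)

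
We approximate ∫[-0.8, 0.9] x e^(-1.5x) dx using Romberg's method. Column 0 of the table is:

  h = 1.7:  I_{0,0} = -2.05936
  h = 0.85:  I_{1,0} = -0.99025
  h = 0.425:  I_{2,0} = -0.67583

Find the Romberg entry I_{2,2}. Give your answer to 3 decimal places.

-0.567

Richardson extrapolation on the trapezoidal column (denominator 4−1=3):
I_{1,1} = (4·(-0.99025) − (-2.05936)) / 3 = -0.63388
I_{2,1} = -0.67583 + (-0.67583 − (-0.99025))/3 = -0.57102
I_{2,2} = (16·(-0.57102) − (-0.63388)) / 15 = -0.56683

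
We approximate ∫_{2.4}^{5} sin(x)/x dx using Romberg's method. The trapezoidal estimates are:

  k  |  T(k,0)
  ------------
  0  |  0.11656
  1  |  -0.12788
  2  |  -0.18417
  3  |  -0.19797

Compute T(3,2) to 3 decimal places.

Richardson extrapolation on the trapezoidal column (denominator 4−1=3):
T(2,1) = (4·(-0.18417) − (-0.12788)) / 3 = -0.20293
T(3,1) = -0.19797 + (-0.19797 − (-0.18417))/3 = -0.20257
T(3,2) = (16·(-0.20257) − (-0.20293)) / 15 = -0.20255

-0.203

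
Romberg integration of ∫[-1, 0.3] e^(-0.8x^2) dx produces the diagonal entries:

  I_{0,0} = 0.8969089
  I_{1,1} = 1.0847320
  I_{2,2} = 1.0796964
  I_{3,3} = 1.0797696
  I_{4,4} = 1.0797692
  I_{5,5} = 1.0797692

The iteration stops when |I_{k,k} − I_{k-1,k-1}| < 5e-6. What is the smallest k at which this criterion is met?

k = 4

|I_{1,1} − I_{0,0}| = 0.1878231 ≥ 5e-6
|I_{2,2} − I_{1,1}| = 0.0050356 ≥ 5e-6
|I_{3,3} − I_{2,2}| = 0.0000732 ≥ 5e-6
|I_{4,4} − I_{3,3}| = 0.0000004 < 5e-6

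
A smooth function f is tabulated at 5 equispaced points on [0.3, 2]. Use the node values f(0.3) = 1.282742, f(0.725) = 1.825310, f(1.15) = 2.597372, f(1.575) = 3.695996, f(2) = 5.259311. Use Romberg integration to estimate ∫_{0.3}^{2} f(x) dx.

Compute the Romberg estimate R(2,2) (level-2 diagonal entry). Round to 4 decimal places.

R(0,0) (trapezoid, 1 panel, h=1.7000): 5.560745
R(1,0) (trapezoid, 2 panels, h=0.8500): 4.988139
R(2,0) (trapezoid, 4 panels, h=0.4250): 4.840624
R(1,1) = 4.988139 + (4.988139 − 5.560745)/3 = 4.797270
R(2,1) = 4.840624 + (4.840624 − 4.988139)/3 = 4.791452
R(2,2) = 4.791452 + (4.791452 − 4.797270)/15 = 4.791064

4.7911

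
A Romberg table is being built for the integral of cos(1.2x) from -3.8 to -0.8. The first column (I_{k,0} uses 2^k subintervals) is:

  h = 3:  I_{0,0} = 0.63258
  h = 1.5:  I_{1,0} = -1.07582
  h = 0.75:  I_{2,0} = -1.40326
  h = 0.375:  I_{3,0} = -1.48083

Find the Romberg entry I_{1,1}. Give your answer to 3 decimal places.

Richardson extrapolation on the trapezoidal column (denominator 4−1=3):
I_{1,1} = (4·(-1.07582) − 0.63258) / 3 = -1.64529

-1.645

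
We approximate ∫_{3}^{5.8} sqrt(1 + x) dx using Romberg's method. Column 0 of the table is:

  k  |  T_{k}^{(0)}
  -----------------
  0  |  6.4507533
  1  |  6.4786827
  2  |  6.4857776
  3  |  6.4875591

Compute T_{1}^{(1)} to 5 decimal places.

Richardson extrapolation on the trapezoidal column (denominator 4−1=3):
T_{1}^{(1)} = 6.4786827 + (6.4786827 − 6.4507533)/3 = 6.4879925

6.48799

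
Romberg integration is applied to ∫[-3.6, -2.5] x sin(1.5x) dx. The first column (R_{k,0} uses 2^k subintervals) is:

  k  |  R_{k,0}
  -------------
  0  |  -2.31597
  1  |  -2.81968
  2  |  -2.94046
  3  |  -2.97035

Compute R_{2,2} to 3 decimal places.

-2.980

Richardson extrapolation on the trapezoidal column (denominator 4−1=3):
R_{1,1} = -2.81968 + (-2.81968 − (-2.31597))/3 = -2.98758
R_{2,1} = (4·(-2.94046) − (-2.81968)) / 3 = -2.98072
R_{2,2} = -2.98072 + (-2.98072 − (-2.98758))/15 = -2.98026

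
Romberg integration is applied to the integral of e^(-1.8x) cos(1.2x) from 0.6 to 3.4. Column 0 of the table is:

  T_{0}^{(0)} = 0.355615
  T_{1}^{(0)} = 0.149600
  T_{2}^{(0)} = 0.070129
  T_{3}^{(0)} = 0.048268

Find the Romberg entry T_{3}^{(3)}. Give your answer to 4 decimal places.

0.0408

T_{1}^{(1)} = (4·0.149600 − 0.355615) / 3 = 0.080928
T_{2}^{(1)} = (4·0.070129 − 0.149600) / 3 = 0.043639
T_{3}^{(1)} = (4·0.048268 − 0.070129) / 3 = 0.040981
T_{2}^{(2)} = 0.043639 + (0.043639 − 0.080928)/15 = 0.041153
T_{3}^{(2)} = 0.040981 + (0.040981 − 0.043639)/15 = 0.040804
T_{3}^{(3)} = (64·0.040804 − 0.041153) / 63 = 0.040798
(Column j=1 coincides with Simpson's rule on the same nodes.)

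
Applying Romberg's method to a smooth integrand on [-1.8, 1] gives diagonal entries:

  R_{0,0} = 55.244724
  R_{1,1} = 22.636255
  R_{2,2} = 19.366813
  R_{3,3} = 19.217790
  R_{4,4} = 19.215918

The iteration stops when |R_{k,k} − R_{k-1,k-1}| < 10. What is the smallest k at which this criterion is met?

k = 2

|R_{1,1} − R_{0,0}| = 32.608469 ≥ 10
|R_{2,2} − R_{1,1}| = 3.269442 < 10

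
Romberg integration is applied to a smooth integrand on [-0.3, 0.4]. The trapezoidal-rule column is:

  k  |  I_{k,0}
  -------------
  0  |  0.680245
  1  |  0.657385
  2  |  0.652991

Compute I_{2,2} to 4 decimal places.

0.6516

Richardson extrapolation on the trapezoidal column (denominator 4−1=3):
I_{1,1} = 0.657385 + (0.657385 − 0.680245)/3 = 0.649765
I_{2,1} = 0.652991 + (0.652991 − 0.657385)/3 = 0.651526
I_{2,2} = (16·0.651526 − 0.649765) / 15 = 0.651643
(Column j=1 coincides with Simpson's rule on the same nodes.)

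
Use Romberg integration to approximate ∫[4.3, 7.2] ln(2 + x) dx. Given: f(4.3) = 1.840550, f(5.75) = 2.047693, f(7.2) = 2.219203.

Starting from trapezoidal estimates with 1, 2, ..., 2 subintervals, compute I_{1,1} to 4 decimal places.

5.9211

I_{0,0} (trapezoid, 1 panel, h=2.9000): 5.886642
I_{1,0} (trapezoid, 2 panels, h=1.4500): 5.912476
I_{1,1} = 5.912476 + (5.912476 − 5.886642)/3 = 5.921087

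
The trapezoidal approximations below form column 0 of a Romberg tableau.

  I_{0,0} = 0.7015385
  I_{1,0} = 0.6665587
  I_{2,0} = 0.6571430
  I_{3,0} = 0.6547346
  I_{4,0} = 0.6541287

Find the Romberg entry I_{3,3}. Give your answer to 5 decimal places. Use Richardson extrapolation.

Richardson extrapolation on the trapezoidal column (denominator 4−1=3):
I_{1,1} = 0.6665587 + (0.6665587 − 0.7015385)/3 = 0.6548988
I_{2,1} = 0.6571430 + (0.6571430 − 0.6665587)/3 = 0.6540044
I_{3,1} = 0.6547346 + (0.6547346 − 0.6571430)/3 = 0.6539318
I_{2,2} = (16·0.6540044 − 0.6548988) / 15 = 0.6539448
I_{3,2} = 0.6539318 + (0.6539318 − 0.6540044)/15 = 0.6539270
I_{3,3} = (64·0.6539270 − 0.6539448) / 63 = 0.6539267

0.65393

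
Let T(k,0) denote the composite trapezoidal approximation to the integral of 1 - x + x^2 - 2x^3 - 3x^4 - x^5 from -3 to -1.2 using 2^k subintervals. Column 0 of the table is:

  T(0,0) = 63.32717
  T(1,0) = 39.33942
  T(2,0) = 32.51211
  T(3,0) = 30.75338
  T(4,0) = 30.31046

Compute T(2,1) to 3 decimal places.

30.236

Richardson extrapolation on the trapezoidal column (denominator 4−1=3):
T(2,1) = (4·32.51211 − 39.33942) / 3 = 30.23634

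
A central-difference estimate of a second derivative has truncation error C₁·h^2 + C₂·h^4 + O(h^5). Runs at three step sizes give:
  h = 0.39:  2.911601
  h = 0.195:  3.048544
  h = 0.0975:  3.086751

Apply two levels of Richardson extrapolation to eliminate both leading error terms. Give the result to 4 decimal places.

3.0998

First eliminate the h^2 term (factor 2^2 = 4):
  B₁ = (4·3.048544 − 2.911601)/3 = 3.094192
  B₂ = (4·3.086751 − 3.048544)/3 = 3.099487
Then eliminate the h^4 term (factor 2^4 = 16):
  (16·3.099487 − 3.094192)/15 = 3.099840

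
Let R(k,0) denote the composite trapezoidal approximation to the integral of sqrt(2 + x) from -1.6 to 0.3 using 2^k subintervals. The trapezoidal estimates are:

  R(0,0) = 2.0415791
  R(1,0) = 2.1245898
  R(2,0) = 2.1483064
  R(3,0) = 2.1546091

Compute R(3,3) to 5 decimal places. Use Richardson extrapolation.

2.15675

Richardson extrapolation on the trapezoidal column (denominator 4−1=3):
R(1,1) = 2.1245898 + (2.1245898 − 2.0415791)/3 = 2.1522600
R(2,1) = (4·2.1483064 − 2.1245898) / 3 = 2.1562119
R(3,1) = (4·2.1546091 − 2.1483064) / 3 = 2.1567100
R(2,2) = 2.1562119 + (2.1562119 − 2.1522600)/15 = 2.1564754
R(3,2) = 2.1567100 + (2.1567100 − 2.1562119)/15 = 2.1567432
R(3,3) = (64·2.1567432 − 2.1564754) / 63 = 2.1567475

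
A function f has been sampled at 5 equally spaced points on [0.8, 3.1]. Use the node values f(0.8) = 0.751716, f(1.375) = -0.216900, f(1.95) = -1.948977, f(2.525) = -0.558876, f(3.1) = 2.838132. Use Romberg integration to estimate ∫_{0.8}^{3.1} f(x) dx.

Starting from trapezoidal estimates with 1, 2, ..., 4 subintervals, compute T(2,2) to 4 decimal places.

-0.5899

T(0,0) (trapezoid, 1 panel, h=2.3000): 4.128325
T(1,0) (trapezoid, 2 panels, h=1.1500): -0.177161
T(2,0) (trapezoid, 4 panels, h=0.5750): -0.534652
T(1,1) = -0.177161 + (-0.177161 − 4.128325)/3 = -1.612323
T(2,1) = -0.534652 + (-0.534652 − (-0.177161))/3 = -0.653816
T(2,2) = -0.653816 + (-0.653816 − (-1.612323))/15 = -0.589916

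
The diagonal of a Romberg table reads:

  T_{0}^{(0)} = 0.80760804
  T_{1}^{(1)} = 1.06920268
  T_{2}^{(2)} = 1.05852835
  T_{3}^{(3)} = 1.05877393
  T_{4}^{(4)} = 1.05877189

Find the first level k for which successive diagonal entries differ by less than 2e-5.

k = 4

|T_{1}^{(1)} − T_{0}^{(0)}| = 0.26159464 ≥ 2e-5
|T_{2}^{(2)} − T_{1}^{(1)}| = 0.01067433 ≥ 2e-5
|T_{3}^{(3)} − T_{2}^{(2)}| = 0.00024558 ≥ 2e-5
|T_{4}^{(4)} − T_{3}^{(3)}| = 0.00000204 < 2e-5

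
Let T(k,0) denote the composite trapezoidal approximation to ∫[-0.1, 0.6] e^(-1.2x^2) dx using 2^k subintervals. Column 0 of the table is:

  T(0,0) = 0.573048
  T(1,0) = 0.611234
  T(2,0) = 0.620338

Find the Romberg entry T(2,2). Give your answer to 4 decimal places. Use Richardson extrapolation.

Richardson extrapolation on the trapezoidal column (denominator 4−1=3):
T(1,1) = (4·0.611234 − 0.573048) / 3 = 0.623963
T(2,1) = 0.620338 + (0.620338 − 0.611234)/3 = 0.623373
T(2,2) = (16·0.623373 − 0.623963) / 15 = 0.623334

0.6233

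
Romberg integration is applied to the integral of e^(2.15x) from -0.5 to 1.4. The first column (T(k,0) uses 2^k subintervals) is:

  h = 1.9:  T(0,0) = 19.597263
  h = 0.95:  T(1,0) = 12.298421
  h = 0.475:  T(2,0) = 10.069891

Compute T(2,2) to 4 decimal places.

Richardson extrapolation on the trapezoidal column (denominator 4−1=3):
T(1,1) = 12.298421 + (12.298421 − 19.597263)/3 = 9.865474
T(2,1) = (4·10.069891 − 12.298421) / 3 = 9.327048
T(2,2) = (16·9.327048 − 9.865474) / 15 = 9.291153
(Column j=1 coincides with Simpson's rule on the same nodes.)

9.2912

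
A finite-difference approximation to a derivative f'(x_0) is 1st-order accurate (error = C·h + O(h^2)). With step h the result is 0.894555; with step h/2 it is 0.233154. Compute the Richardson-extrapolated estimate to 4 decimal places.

Extrapolated value = (2·A(h/2) − A(h)) / (2 − 1)
= (2·0.233154 − 0.894555) / 1
= -0.428247 / 1 = -0.428247

-0.4282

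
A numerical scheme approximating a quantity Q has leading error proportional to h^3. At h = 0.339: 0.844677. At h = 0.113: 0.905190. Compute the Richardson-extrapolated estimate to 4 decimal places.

0.9075

Extrapolated value = (27·A(h/3) − A(h)) / (27 − 1)
= (27·0.905190 − 0.844677) / 26
= 23.595453 / 26 = 0.907517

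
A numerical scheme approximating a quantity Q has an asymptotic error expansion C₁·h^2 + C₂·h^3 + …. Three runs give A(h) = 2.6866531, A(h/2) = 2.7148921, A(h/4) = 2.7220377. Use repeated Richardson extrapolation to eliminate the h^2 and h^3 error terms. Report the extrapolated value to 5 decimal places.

First eliminate the h^2 term (factor 2^2 = 4):
  B₁ = (4·2.7148921 − 2.6866531)/3 = 2.7243051
  B₂ = (4·2.7220377 − 2.7148921)/3 = 2.7244196
Then eliminate the h^3 term (factor 2^3 = 8):
  (8·2.7244196 − 2.7243051)/7 = 2.7244360

2.72444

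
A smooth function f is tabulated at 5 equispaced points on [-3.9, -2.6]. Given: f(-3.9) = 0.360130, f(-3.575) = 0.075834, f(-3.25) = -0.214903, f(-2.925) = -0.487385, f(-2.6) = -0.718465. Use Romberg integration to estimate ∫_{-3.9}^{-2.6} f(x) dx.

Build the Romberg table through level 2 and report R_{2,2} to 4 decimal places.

-0.2637

R_{0,0} (trapezoid, 1 panel, h=1.3000): -0.232918
R_{1,0} (trapezoid, 2 panels, h=0.6500): -0.256146
R_{2,0} (trapezoid, 4 panels, h=0.3250): -0.261827
R_{1,1} = -0.256146 + (-0.256146 − (-0.232918))/3 = -0.263889
R_{2,1} = -0.261827 + (-0.261827 − (-0.256146))/3 = -0.263721
R_{2,2} = -0.263721 + (-0.263721 − (-0.263889))/15 = -0.263710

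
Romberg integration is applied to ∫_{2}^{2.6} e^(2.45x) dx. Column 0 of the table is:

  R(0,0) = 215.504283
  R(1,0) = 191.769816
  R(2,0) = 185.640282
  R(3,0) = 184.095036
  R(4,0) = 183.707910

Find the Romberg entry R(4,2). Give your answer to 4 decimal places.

R(3,1) = (4·184.095036 − 185.640282) / 3 = 183.579954
R(4,1) = (4·183.707910 − 184.095036) / 3 = 183.578868
R(4,2) = (16·183.578868 − 183.579954) / 15 = 183.578796

183.5788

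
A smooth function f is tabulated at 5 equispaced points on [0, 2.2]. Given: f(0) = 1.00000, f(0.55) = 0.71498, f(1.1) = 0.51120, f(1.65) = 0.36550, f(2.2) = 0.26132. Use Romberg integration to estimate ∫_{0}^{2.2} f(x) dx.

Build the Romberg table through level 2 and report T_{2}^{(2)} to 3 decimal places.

T_{0}^{(0)} (trapezoid, 1 panel, h=2.2000): 1.38745
T_{1}^{(0)} (trapezoid, 2 panels, h=1.1000): 1.25605
T_{2}^{(0)} (trapezoid, 4 panels, h=0.5500): 1.22229
T_{1}^{(1)} = 1.25605 + (1.25605 − 1.38745)/3 = 1.21225
T_{2}^{(1)} = 1.22229 + (1.22229 − 1.25605)/3 = 1.21104
T_{2}^{(2)} = 1.21104 + (1.21104 − 1.21225)/15 = 1.21096

1.211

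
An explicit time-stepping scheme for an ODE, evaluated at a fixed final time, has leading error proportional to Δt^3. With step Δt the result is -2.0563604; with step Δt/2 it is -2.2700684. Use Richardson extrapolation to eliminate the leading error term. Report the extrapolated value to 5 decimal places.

The leading error scales as Δt^3; refining by a factor of 2 reduces it by 2^3 = 8.
Extrapolated value = (8·A(Δt/2) − A(Δt)) / (8 − 1)
= (8·(-2.2700684) − (-2.0563604)) / 7
= -16.1041868 / 7 = -2.3005981

-2.30060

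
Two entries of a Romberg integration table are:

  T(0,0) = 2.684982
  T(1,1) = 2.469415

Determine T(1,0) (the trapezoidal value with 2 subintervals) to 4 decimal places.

From T(1,1) = (4·T(1,0) − T(0,0))/3, solve for T(1,0):
4·T(1,0) = 3·2.469415 + 2.684982 = 10.093227
T(1,0) = 2.523307

2.5233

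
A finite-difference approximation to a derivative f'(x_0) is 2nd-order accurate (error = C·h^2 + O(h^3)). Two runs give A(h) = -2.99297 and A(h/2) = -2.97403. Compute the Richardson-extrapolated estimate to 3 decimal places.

-2.968

Extrapolated value = (4·A(h/2) − A(h)) / (4 − 1)
= (4·(-2.97403) − (-2.99297)) / 3
= -8.90315 / 3 = -2.96772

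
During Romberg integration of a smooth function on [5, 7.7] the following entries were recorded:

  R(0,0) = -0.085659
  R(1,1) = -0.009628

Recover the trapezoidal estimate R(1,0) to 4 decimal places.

-0.0286

From R(1,1) = (4·R(1,0) − R(0,0))/3, solve for R(1,0):
4·R(1,0) = 3·(-0.009628) + (-0.085659) = -0.114543
R(1,0) = -0.028636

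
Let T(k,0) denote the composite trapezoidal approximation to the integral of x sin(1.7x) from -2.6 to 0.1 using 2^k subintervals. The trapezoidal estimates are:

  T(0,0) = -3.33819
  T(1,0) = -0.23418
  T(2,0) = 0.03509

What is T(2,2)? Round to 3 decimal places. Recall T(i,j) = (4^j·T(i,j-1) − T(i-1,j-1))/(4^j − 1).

T(1,1) = -0.23418 + (-0.23418 − (-3.33819))/3 = 0.80049
T(2,1) = 0.03509 + (0.03509 − (-0.23418))/3 = 0.12485
T(2,2) = 0.12485 + (0.12485 − 0.80049)/15 = 0.07981

0.080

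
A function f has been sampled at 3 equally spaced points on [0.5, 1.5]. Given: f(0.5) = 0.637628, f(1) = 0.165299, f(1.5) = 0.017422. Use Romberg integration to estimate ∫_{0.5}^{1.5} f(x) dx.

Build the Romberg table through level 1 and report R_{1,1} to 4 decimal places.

0.2194

R_{0,0} (trapezoid, 1 panel, h=1.0000): 0.327525
R_{1,0} (trapezoid, 2 panels, h=0.5000): 0.246412
R_{1,1} = 0.246412 + (0.246412 − 0.327525)/3 = 0.219374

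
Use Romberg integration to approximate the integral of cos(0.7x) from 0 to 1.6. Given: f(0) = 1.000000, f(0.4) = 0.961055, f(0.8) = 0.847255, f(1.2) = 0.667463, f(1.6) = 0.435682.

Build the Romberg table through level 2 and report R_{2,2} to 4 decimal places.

R_{0,0} (trapezoid, 1 panel, h=1.6000): 1.148546
R_{1,0} (trapezoid, 2 panels, h=0.8000): 1.252077
R_{2,0} (trapezoid, 4 panels, h=0.4000): 1.277446
R_{1,1} = 1.252077 + (1.252077 − 1.148546)/3 = 1.286587
R_{2,1} = 1.277446 + (1.277446 − 1.252077)/3 = 1.285902
R_{2,2} = 1.285902 + (1.285902 − 1.286587)/15 = 1.285856

1.2859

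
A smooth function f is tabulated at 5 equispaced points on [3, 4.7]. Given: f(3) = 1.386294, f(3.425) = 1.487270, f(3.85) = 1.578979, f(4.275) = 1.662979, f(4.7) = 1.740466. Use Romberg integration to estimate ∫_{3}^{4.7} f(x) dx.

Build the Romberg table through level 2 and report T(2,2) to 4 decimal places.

2.6755

T(0,0) (trapezoid, 1 panel, h=1.7000): 2.657746
T(1,0) (trapezoid, 2 panels, h=0.8500): 2.671005
T(2,0) (trapezoid, 4 panels, h=0.4250): 2.674358
T(1,1) = 2.671005 + (2.671005 − 2.657746)/3 = 2.675425
T(2,1) = 2.674358 + (2.674358 − 2.671005)/3 = 2.675476
T(2,2) = 2.675476 + (2.675476 − 2.675425)/15 = 2.675479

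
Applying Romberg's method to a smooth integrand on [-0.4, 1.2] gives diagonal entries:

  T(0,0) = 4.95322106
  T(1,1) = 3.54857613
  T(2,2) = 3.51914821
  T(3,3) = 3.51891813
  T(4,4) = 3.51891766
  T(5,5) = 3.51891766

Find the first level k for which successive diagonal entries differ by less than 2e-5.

|T(1,1) − T(0,0)| = 1.40464493 ≥ 2e-5
|T(2,2) − T(1,1)| = 0.02942792 ≥ 2e-5
|T(3,3) − T(2,2)| = 0.00023008 ≥ 2e-5
|T(4,4) − T(3,3)| = 0.00000047 < 2e-5

k = 4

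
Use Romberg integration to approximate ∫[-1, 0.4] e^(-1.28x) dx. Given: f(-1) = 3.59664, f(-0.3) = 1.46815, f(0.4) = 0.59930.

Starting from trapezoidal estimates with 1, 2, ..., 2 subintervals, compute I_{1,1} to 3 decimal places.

I_{0,0} (trapezoid, 1 panel, h=1.4000): 2.93716
I_{1,0} (trapezoid, 2 panels, h=0.7000): 2.49628
I_{1,1} = 2.49628 + (2.49628 − 2.93716)/3 = 2.34932

2.349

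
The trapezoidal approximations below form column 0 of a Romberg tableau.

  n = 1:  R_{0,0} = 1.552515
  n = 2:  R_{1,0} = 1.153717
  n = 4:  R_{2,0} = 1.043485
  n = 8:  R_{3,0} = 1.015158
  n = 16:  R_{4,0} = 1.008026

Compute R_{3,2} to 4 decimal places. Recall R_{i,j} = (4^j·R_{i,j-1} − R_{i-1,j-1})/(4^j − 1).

Richardson extrapolation on the trapezoidal column (denominator 4−1=3):
R_{2,1} = 1.043485 + (1.043485 − 1.153717)/3 = 1.006741
R_{3,1} = (4·1.015158 − 1.043485) / 3 = 1.005716
R_{3,2} = 1.005716 + (1.005716 − 1.006741)/15 = 1.005648

1.0056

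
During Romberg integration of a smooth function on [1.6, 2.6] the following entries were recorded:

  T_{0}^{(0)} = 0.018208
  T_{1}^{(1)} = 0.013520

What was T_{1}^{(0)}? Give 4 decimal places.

0.0147

From T_{1}^{(1)} = (4·T_{1}^{(0)} − T_{0}^{(0)})/3, solve for T_{1}^{(0)}:
4·T_{1}^{(0)} = 3·0.013520 + 0.018208 = 0.058768
T_{1}^{(0)} = 0.014692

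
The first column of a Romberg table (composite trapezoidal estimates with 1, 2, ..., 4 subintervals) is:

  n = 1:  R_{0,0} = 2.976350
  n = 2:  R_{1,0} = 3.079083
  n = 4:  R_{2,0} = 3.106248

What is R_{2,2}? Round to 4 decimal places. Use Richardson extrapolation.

3.1154

Richardson extrapolation on the trapezoidal column (denominator 4−1=3):
R_{1,1} = 3.079083 + (3.079083 − 2.976350)/3 = 3.113327
R_{2,1} = 3.106248 + (3.106248 − 3.079083)/3 = 3.115303
R_{2,2} = (16·3.115303 − 3.113327) / 15 = 3.115435
(Column j=1 coincides with Simpson's rule on the same nodes.)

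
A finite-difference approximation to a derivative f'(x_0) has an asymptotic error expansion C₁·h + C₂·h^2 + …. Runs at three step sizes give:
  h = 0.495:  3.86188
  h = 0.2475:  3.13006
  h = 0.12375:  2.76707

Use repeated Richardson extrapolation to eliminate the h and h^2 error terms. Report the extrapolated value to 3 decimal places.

First eliminate the h term (factor 2^1 = 2):
  B₁ = (2·3.13006 − 3.86188)/1 = 2.39824
  B₂ = (2·2.76707 − 3.13006)/1 = 2.40408
Then eliminate the h^2 term (factor 2^2 = 4):
  (4·2.40408 − 2.39824)/3 = 2.40603

2.406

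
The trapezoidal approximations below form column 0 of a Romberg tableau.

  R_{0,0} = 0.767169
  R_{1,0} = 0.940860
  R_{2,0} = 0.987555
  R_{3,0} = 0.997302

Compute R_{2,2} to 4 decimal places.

Richardson extrapolation on the trapezoidal column (denominator 4−1=3):
R_{1,1} = (4·0.940860 − 0.767169) / 3 = 0.998757
R_{2,1} = (4·0.987555 − 0.940860) / 3 = 1.003120
R_{2,2} = 1.003120 + (1.003120 − 0.998757)/15 = 1.003411

1.0034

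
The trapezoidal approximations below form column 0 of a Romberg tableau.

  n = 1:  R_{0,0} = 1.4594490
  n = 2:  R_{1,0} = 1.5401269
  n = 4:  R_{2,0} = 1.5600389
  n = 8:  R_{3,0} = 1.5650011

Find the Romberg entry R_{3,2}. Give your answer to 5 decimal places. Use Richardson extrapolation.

Richardson extrapolation on the trapezoidal column (denominator 4−1=3):
R_{2,1} = (4·1.5600389 − 1.5401269) / 3 = 1.5666762
R_{3,1} = (4·1.5650011 − 1.5600389) / 3 = 1.5666552
R_{3,2} = 1.5666552 + (1.5666552 − 1.5666762)/15 = 1.5666538

1.56665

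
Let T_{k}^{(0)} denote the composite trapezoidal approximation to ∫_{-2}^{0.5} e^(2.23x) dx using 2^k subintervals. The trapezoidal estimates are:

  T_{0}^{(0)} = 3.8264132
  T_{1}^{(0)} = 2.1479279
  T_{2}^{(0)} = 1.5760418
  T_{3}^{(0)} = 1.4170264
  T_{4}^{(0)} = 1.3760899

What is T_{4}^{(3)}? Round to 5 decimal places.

1.36234

T_{2}^{(1)} = (4·1.5760418 − 2.1479279) / 3 = 1.3854131
T_{3}^{(1)} = (4·1.4170264 − 1.5760418) / 3 = 1.3640213
T_{4}^{(1)} = (4·1.3760899 − 1.4170264) / 3 = 1.3624444
T_{3}^{(2)} = 1.3640213 + (1.3640213 − 1.3854131)/15 = 1.3625952
T_{4}^{(2)} = 1.3624444 + (1.3624444 − 1.3640213)/15 = 1.3623393
T_{4}^{(3)} = (64·1.3623393 − 1.3625952) / 63 = 1.3623352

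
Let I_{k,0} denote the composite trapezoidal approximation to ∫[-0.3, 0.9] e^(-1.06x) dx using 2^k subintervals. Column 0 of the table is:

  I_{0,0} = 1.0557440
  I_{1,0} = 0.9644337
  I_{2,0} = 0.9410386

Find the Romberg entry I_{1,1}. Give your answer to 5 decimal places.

0.93400

Richardson extrapolation on the trapezoidal column (denominator 4−1=3):
I_{1,1} = 0.9644337 + (0.9644337 − 1.0557440)/3 = 0.9339969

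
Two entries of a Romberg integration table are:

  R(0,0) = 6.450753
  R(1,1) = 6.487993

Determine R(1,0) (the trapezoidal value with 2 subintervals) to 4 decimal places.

From R(1,1) = (4·R(1,0) − R(0,0))/3, solve for R(1,0):
4·R(1,0) = 3·6.487993 + 6.450753 = 25.914732
R(1,0) = 6.478683

6.4787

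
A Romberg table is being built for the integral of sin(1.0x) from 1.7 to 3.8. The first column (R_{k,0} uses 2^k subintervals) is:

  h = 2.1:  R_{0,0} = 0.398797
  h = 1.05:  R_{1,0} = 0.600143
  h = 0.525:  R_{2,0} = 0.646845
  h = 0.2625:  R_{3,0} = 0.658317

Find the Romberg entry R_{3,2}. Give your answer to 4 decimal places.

Richardson extrapolation on the trapezoidal column (denominator 4−1=3):
R_{2,1} = 0.646845 + (0.646845 − 0.600143)/3 = 0.662412
R_{3,1} = (4·0.658317 − 0.646845) / 3 = 0.662141
R_{3,2} = 0.662141 + (0.662141 − 0.662412)/15 = 0.662123

0.6621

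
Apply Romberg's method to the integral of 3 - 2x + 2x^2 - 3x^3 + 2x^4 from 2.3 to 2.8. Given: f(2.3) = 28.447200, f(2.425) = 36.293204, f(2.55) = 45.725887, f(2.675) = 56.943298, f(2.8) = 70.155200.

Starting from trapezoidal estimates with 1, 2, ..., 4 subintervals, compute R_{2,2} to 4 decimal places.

R_{0,0} (trapezoid, 1 panel, h=0.5000): 24.650600
R_{1,0} (trapezoid, 2 panels, h=0.2500): 23.756772
R_{2,0} (trapezoid, 4 panels, h=0.1250): 23.532949
R_{1,1} = 23.756772 + (23.756772 − 24.650600)/3 = 23.458829
R_{2,1} = 23.532949 + (23.532949 − 23.756772)/3 = 23.458341
R_{2,2} = 23.458341 + (23.458341 − 23.458829)/15 = 23.458308

23.4583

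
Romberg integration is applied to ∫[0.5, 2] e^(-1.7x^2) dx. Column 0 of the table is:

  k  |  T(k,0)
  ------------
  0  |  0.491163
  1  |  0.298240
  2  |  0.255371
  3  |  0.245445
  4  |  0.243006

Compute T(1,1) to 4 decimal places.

0.2339

Richardson extrapolation on the trapezoidal column (denominator 4−1=3):
T(1,1) = (4·0.298240 − 0.491163) / 3 = 0.233932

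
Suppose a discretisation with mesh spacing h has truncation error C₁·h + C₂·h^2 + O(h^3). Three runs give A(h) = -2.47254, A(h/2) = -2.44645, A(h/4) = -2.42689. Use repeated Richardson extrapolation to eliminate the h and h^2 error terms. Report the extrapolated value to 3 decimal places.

First eliminate the h term (factor 2^1 = 2):
  B₁ = (2·(-2.44645) − (-2.47254))/1 = -2.42036
  B₂ = (2·(-2.42689) − (-2.44645))/1 = -2.40733
Then eliminate the h^2 term (factor 2^2 = 4):
  (4·(-2.40733) − (-2.42036))/3 = -2.40299

-2.403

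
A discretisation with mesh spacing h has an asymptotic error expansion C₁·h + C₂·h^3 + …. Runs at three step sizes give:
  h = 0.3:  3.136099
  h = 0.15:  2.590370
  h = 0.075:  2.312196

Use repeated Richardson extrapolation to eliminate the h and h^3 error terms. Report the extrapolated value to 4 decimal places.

2.0325

First eliminate the h term (factor 2^1 = 2):
  B₁ = (2·2.590370 − 3.136099)/1 = 2.044641
  B₂ = (2·2.312196 − 2.590370)/1 = 2.034022
Then eliminate the h^3 term (factor 2^3 = 8):
  (8·2.034022 − 2.044641)/7 = 2.032505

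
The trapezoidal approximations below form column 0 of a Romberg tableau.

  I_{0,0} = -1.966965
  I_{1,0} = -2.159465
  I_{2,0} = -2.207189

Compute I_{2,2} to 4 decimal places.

-2.2231

Richardson extrapolation on the trapezoidal column (denominator 4−1=3):
I_{1,1} = -2.159465 + (-2.159465 − (-1.966965))/3 = -2.223632
I_{2,1} = -2.207189 + (-2.207189 − (-2.159465))/3 = -2.223097
I_{2,2} = (16·(-2.223097) − (-2.223632)) / 15 = -2.223061
(Column j=1 coincides with Simpson's rule on the same nodes.)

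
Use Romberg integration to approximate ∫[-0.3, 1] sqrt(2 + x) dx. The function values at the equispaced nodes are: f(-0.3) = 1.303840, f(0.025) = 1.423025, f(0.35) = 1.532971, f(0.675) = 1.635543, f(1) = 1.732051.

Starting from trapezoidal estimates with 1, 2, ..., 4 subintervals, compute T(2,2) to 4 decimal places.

T(0,0) (trapezoid, 1 panel, h=1.3000): 1.973329
T(1,0) (trapezoid, 2 panels, h=0.6500): 1.983096
T(2,0) (trapezoid, 4 panels, h=0.3250): 1.985582
T(1,1) = 1.983096 + (1.983096 − 1.973329)/3 = 1.986352
T(2,1) = 1.985582 + (1.985582 − 1.983096)/3 = 1.986411
T(2,2) = 1.986411 + (1.986411 − 1.986352)/15 = 1.986415

1.9864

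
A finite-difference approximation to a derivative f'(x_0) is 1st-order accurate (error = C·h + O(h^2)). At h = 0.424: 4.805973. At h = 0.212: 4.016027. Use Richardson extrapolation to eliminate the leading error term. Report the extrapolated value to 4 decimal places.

3.2261

The leading error scales as h; refining by a factor of 2 reduces it by 2^1 = 2.
Extrapolated value = (2·A(h/2) − A(h)) / (2 − 1)
= (2·4.016027 − 4.805973) / 1
= 3.226081 / 1 = 3.226081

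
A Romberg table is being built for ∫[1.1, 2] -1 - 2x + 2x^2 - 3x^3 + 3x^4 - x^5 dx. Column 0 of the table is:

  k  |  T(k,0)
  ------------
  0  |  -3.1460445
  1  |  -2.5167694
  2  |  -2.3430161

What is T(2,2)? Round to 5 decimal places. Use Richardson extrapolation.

Richardson extrapolation on the trapezoidal column (denominator 4−1=3):
T(1,1) = -2.5167694 + (-2.5167694 − (-3.1460445))/3 = -2.3070110
T(2,1) = (4·(-2.3430161) − (-2.5167694)) / 3 = -2.2850983
T(2,2) = -2.2850983 + (-2.2850983 − (-2.3070110))/15 = -2.2836375

-2.28364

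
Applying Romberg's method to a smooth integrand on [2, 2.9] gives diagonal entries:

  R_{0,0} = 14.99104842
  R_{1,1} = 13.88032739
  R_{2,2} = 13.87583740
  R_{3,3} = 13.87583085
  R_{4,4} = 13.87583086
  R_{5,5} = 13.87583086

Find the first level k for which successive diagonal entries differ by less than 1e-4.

k = 3

|R_{1,1} − R_{0,0}| = 1.11072103 ≥ 1e-4
|R_{2,2} − R_{1,1}| = 0.00448999 ≥ 1e-4
|R_{3,3} − R_{2,2}| = 0.00000655 < 1e-4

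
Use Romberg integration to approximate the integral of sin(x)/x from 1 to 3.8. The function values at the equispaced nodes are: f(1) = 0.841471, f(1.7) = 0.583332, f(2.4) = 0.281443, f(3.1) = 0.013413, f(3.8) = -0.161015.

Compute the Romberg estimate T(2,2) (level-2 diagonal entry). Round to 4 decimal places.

0.8474

T(0,0) (trapezoid, 1 panel, h=2.8000): 0.952638
T(1,0) (trapezoid, 2 panels, h=1.4000): 0.870339
T(2,0) (trapezoid, 4 panels, h=0.7000): 0.852891
T(1,1) = 0.870339 + (0.870339 − 0.952638)/3 = 0.842906
T(2,1) = 0.852891 + (0.852891 − 0.870339)/3 = 0.847075
T(2,2) = 0.847075 + (0.847075 − 0.842906)/15 = 0.847353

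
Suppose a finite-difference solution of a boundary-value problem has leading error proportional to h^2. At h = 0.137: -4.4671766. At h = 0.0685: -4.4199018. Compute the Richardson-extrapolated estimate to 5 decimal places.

Extrapolated value = (4·A(h/2) − A(h)) / (4 − 1)
= (4·(-4.4199018) − (-4.4671766)) / 3
= -13.2124306 / 3 = -4.4041435

-4.40414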